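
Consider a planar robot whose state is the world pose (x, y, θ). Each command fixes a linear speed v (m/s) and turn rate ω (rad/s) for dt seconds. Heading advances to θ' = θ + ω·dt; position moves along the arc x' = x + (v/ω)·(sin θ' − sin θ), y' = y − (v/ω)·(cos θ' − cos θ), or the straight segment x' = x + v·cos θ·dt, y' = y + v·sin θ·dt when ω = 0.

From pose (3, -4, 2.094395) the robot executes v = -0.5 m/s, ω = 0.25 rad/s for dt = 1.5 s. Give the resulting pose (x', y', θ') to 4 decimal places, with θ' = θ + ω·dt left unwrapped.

(3.4866, -4.5649, 2.4694)

θ' = 2.0944 + 0.25·1.5 = 2.4694
R = v/ω = -0.5/0.25 = -2.0000
x' = 3 + -2.0000·(sin 2.4694 − sin 2.0944) = 3.4866
y' = -4 − -2.0000·(cos 2.4694 − cos 2.0944) = -4.5649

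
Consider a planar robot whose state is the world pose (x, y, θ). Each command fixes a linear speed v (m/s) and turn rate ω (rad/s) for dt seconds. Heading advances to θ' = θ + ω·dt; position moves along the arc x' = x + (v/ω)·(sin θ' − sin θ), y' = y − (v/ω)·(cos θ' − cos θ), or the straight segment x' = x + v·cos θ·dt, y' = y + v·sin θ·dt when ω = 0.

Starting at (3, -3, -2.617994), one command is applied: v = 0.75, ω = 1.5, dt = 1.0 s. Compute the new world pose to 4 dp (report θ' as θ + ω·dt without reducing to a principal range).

(2.8004, -3.6518, -1.1180)

θ' = -2.6180 + 1.5·1.0 = -1.1180
R = v/ω = 0.75/1.5 = 0.5000
x' = 3 + 0.5000·(sin -1.1180 − sin -2.6180) = 2.8004
y' = -3 − 0.5000·(cos -1.1180 − cos -2.6180) = -3.6518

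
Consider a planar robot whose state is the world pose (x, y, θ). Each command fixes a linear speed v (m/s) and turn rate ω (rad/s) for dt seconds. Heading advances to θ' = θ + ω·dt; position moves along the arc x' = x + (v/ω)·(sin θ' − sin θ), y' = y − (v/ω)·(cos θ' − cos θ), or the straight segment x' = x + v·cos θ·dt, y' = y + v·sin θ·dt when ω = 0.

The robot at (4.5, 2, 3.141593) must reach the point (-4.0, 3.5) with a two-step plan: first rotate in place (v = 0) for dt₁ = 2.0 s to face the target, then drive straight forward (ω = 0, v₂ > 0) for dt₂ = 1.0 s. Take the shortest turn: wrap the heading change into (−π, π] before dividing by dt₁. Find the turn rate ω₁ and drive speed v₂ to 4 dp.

heading to target = atan2(3.5−2, -4−4.5) = 2.9669
Δθ = wrap(2.9669 − 3.1416) = -0.1747; ω₁ = Δθ/dt₁ = -0.0873
distance = √((-4−4.5)² + (3.5−2)²) = 8.6313; v₂ = distance/dt₂ = 8.6313

ω₁ = -0.0873, v₂ = 8.6313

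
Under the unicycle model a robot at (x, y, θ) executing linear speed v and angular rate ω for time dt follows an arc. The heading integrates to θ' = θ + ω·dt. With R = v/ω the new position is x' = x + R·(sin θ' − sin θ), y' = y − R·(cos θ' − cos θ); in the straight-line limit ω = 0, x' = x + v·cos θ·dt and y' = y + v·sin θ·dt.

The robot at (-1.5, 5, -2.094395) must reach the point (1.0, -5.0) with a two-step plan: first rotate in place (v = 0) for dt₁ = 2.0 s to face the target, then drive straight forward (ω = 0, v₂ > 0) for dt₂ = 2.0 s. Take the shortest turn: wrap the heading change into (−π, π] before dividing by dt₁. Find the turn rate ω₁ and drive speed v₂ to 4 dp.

ω₁ = 0.3843, v₂ = 5.1539

heading to target = atan2(-5−5, 1−-1.5) = -1.3258
Δθ = wrap(-1.3258 − -2.0944) = 0.7686; ω₁ = Δθ/dt₁ = 0.3843
distance = √((1−-1.5)² + (-5−5)²) = 10.3078; v₂ = distance/dt₂ = 5.1539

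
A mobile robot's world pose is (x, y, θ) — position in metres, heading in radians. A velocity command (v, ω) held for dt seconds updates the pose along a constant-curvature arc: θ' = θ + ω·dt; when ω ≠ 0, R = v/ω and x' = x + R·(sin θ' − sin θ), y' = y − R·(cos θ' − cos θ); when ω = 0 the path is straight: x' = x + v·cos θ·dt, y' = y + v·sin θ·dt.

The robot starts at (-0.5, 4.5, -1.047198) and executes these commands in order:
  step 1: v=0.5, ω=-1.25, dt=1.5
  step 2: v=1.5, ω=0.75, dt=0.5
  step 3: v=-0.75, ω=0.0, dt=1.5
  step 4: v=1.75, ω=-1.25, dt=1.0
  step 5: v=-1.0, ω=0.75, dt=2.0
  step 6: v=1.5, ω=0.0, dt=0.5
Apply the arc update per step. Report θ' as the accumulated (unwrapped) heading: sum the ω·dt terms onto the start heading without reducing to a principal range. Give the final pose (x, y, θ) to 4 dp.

step 1: θ'=-2.9222 (R=-0.4000) → pose (-0.7594, 3.9096, -2.9222)
step 2: θ'=-2.5472 (R=2.0000) → pose (-1.4441, 3.6145, -2.5472)
step 3: θ'=-2.5472 (straight) → pose (-0.5120, 4.2445, -2.5472)
step 4: θ'=-3.7972 (R=-1.4000) → pose (-2.1495, 4.2946, -3.7972)
step 5: θ'=-2.2972 (R=-1.3333) → pose (-0.3399, 4.4660, -2.2972)
step 6: θ'=-2.2972 (straight) → pose (-0.8381, 3.9053, -2.2972)

(-0.8381, 3.9053, -2.2972)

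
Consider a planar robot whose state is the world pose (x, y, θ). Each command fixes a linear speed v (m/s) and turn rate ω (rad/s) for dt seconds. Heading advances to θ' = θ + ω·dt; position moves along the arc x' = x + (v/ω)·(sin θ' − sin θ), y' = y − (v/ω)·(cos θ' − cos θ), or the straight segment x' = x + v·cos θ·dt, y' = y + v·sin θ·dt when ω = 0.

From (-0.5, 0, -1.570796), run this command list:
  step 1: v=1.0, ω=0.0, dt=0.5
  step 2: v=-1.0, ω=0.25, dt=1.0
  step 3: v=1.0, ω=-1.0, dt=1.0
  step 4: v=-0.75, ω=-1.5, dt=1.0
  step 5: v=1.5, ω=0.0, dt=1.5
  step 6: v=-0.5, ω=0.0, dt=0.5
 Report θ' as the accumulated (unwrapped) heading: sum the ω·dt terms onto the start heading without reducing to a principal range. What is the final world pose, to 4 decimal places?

step 1: θ'=-1.5708 (straight) → pose (-0.5000, -0.5000, -1.5708)
step 2: θ'=-1.3208 (R=-4.0000) → pose (-0.6244, 0.4896, -1.3208)
step 3: θ'=-2.3208 (R=-1.0000) → pose (-0.8616, -0.4394, -2.3208)
step 4: θ'=-3.8208 (R=0.5000) → pose (-0.1816, -0.3912, -3.8208)
step 5: θ'=-3.8208 (straight) → pose (-1.9323, 1.0222, -3.8208)
step 6: θ'=-3.8208 (straight) → pose (-1.7378, 0.8651, -3.8208)

(-1.7378, 0.8651, -3.8208)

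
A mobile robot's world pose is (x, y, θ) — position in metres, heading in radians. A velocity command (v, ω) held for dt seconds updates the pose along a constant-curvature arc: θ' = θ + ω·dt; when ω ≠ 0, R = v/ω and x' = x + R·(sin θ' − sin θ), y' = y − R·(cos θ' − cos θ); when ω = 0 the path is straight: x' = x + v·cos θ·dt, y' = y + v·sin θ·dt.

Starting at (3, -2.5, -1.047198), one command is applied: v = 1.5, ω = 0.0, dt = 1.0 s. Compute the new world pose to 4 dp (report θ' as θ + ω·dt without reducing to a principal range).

(3.7500, -3.7990, -1.0472)

θ' = -1.0472 + 0.0·1.0 = -1.0472
ω = 0 → straight: x' = 3 + 1.5·cos(-1.0472)·1.0 = 3.7500
y' = -2.5 + 1.5·sin(-1.0472)·1.0 = -3.7990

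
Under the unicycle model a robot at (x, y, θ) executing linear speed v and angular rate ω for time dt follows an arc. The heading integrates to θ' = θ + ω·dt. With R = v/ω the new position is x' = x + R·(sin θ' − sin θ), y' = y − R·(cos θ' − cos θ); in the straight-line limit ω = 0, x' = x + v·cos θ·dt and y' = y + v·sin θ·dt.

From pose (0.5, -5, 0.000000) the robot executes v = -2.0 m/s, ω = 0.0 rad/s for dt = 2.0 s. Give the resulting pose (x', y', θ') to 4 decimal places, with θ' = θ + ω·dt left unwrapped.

(-3.5000, -5.0000, 0.0000)

θ' = 0.0000 + 0.0·2.0 = 0.0000
ω = 0 → straight: x' = 0.5 + -2.0·cos(0.0000)·2.0 = -3.5000
y' = -5 + -2.0·sin(0.0000)·2.0 = -5.0000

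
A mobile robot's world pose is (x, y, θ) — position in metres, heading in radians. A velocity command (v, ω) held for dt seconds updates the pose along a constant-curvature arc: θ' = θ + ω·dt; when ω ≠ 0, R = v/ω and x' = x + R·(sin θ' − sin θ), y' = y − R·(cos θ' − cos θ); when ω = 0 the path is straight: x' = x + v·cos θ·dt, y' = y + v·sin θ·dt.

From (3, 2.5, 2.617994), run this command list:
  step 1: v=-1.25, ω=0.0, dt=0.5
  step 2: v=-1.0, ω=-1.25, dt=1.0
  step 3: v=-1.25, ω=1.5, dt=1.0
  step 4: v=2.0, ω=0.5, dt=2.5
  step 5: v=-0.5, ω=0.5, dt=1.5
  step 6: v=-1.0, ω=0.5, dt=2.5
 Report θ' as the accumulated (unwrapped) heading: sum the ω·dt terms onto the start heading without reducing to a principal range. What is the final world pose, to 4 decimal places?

(-1.3663, 1.1300, 6.1180)

step 1: θ'=2.6180 (straight) → pose (3.5413, 2.1875, 2.6180)
step 2: θ'=1.3680 (R=0.8000) → pose (3.9249, 1.3335, 1.3680)
step 3: θ'=2.8680 (R=-0.8333) → pose (4.5160, 0.3634, 2.8680)
step 4: θ'=4.1180 (R=4.0000) → pose (0.1212, -1.2478, 4.1180)
step 5: θ'=4.8680 (R=-1.0000) → pose (0.2806, -0.5328, 4.8680)
step 6: θ'=6.1180 (R=-2.0000) → pose (-1.3663, 1.1300, 6.1180)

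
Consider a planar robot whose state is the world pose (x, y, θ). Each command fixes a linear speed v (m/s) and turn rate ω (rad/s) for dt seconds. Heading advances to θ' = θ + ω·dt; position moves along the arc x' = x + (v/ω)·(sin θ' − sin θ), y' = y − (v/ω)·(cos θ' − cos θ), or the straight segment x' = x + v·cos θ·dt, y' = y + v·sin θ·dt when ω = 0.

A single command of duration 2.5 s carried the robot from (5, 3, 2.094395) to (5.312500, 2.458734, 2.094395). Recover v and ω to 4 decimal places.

Δθ = 2.094395 − 2.094395 = 0.000000
ω = Δθ/dt = 0.000000/2.5 = 0.0000
ω = 0 → v = (Δx·cos θ + Δy·sin θ)/dt = -0.2500

v = -0.2500, ω = 0.0000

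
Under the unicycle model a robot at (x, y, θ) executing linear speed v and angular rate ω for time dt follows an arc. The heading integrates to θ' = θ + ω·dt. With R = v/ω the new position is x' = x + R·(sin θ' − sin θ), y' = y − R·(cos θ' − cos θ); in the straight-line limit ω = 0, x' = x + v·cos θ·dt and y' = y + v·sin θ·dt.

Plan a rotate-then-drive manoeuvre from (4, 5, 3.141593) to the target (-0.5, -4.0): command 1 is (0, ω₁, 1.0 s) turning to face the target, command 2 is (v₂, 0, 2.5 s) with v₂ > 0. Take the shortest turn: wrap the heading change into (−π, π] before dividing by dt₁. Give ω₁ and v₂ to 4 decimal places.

heading to target = atan2(-4−5, -0.5−4) = -2.0344
Δθ = wrap(-2.0344 − 3.1416) = 1.1071; ω₁ = Δθ/dt₁ = 1.1071
distance = √((-0.5−4)² + (-4−5)²) = 10.0623; v₂ = distance/dt₂ = 4.0249

ω₁ = 1.1071, v₂ = 4.0249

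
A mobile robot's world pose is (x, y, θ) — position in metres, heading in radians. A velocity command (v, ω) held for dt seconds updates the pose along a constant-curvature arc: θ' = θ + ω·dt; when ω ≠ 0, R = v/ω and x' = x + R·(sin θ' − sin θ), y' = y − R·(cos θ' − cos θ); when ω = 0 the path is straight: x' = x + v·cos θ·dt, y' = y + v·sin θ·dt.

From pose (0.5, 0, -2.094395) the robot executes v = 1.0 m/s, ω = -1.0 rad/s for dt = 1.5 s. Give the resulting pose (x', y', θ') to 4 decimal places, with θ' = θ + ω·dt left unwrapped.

θ' = -2.0944 + -1.0·1.5 = -3.5944
R = v/ω = 1.0/-1.0 = -1.0000
x' = 0.5 + -1.0000·(sin -3.5944 − sin -2.0944) = -0.8035
y' = 0 − -1.0000·(cos -3.5944 − cos -2.0944) = -0.3992

(-0.8035, -0.3992, -3.5944)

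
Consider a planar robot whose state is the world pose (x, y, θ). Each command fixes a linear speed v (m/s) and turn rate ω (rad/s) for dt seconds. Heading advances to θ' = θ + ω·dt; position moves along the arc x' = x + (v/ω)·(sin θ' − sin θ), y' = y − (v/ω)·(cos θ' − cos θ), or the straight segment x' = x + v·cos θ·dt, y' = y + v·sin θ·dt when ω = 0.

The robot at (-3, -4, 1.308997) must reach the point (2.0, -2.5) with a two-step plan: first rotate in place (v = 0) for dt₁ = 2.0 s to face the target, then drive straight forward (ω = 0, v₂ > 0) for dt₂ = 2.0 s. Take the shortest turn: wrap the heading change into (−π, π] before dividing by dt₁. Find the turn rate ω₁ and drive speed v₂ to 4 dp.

heading to target = atan2(-2.5−-4, 2−-3) = 0.2915
Δθ = wrap(0.2915 − 1.3090) = -1.0175; ω₁ = Δθ/dt₁ = -0.5088
distance = √((2−-3)² + (-2.5−-4)²) = 5.2202; v₂ = distance/dt₂ = 2.6101

ω₁ = -0.5088, v₂ = 2.6101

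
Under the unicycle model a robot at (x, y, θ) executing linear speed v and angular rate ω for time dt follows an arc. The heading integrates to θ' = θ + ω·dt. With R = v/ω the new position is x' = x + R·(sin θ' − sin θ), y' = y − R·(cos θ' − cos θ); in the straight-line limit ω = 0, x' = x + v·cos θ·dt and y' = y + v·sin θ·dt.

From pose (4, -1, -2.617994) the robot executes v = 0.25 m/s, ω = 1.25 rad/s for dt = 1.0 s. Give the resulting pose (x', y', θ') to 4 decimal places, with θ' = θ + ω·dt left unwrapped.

(3.9041, -1.2135, -1.3680)

θ' = -2.6180 + 1.25·1.0 = -1.3680
R = v/ω = 0.25/1.25 = 0.2000
x' = 4 + 0.2000·(sin -1.3680 − sin -2.6180) = 3.9041
y' = -1 − 0.2000·(cos -1.3680 − cos -2.6180) = -1.2135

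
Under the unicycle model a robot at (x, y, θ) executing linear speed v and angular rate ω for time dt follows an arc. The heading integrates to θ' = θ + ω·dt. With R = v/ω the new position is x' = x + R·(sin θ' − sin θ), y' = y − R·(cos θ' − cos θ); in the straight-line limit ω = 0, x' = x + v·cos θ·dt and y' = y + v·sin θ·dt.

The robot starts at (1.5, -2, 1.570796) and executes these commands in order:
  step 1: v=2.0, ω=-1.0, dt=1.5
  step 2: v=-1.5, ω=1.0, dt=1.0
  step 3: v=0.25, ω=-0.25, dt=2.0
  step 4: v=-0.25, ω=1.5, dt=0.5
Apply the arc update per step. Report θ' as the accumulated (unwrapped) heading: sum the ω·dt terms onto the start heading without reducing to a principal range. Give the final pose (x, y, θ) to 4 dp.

(2.4141, -0.5191, 1.3208)

step 1: θ'=0.0708 (R=-2.0000) → pose (3.3585, -0.0050, 0.0708)
step 2: θ'=1.0708 (R=-1.5000) → pose (2.1483, -0.7821, 1.0708)
step 3: θ'=0.5708 (R=-1.0000) → pose (2.4855, -0.4201, 0.5708)
step 4: θ'=1.3208 (R=-0.1667) → pose (2.4141, -0.5191, 1.3208)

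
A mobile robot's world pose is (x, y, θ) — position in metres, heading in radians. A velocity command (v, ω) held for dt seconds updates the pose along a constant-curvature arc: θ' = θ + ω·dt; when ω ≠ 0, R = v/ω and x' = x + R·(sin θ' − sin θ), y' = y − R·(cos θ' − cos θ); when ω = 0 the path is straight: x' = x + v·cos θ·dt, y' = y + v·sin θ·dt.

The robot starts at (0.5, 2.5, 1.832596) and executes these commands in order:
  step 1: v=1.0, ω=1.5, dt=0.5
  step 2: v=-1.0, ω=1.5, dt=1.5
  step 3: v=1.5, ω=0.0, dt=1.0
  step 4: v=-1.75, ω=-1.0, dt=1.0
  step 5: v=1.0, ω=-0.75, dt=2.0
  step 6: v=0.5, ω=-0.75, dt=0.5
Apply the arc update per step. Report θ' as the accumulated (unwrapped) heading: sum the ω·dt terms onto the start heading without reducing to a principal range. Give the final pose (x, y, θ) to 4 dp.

(0.0774, 3.9229, 1.9576)

step 1: θ'=2.5826 (R=0.6667) → pose (0.2096, 2.8926, 2.5826)
step 2: θ'=4.8326 (R=-0.6667) → pose (1.2250, 3.5378, 4.8326)
step 3: θ'=4.8326 (straight) → pose (1.4049, 2.0486, 4.8326)
step 4: θ'=3.8326 (R=1.7500) → pose (2.0270, 3.6070, 3.8326)
step 5: θ'=2.3326 (R=-1.3333) → pose (0.2124, 3.7142, 2.3326)
step 6: θ'=1.9576 (R=-0.6667) → pose (0.0774, 3.9229, 1.9576)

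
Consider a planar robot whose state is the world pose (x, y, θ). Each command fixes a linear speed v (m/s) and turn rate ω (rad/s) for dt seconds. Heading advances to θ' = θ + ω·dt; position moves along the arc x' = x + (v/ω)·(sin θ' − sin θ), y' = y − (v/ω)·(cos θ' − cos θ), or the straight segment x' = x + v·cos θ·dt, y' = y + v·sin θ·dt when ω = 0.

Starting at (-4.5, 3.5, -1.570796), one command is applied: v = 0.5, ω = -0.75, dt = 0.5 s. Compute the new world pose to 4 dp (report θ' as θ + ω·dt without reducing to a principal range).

θ' = -1.5708 + -0.75·0.5 = -1.9458
R = v/ω = 0.5/-0.75 = -0.6667
x' = -4.5 + -0.6667·(sin -1.9458 − sin -1.5708) = -4.5463
y' = 3.5 − -0.6667·(cos -1.9458 − cos -1.5708) = 3.2558

(-4.5463, 3.2558, -1.9458)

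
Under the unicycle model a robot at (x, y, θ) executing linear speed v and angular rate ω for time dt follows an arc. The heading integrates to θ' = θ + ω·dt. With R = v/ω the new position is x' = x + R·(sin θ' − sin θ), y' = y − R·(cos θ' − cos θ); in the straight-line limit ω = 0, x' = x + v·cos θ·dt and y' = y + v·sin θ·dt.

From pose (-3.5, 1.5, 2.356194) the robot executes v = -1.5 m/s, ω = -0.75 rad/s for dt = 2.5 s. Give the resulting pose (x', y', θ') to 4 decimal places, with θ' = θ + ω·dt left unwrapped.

(-3.9885, -1.6871, 0.4812)

θ' = 2.3562 + -0.75·2.5 = 0.4812
R = v/ω = -1.5/-0.75 = 2.0000
x' = -3.5 + 2.0000·(sin 0.4812 − sin 2.3562) = -3.9885
y' = 1.5 − 2.0000·(cos 0.4812 − cos 2.3562) = -1.6871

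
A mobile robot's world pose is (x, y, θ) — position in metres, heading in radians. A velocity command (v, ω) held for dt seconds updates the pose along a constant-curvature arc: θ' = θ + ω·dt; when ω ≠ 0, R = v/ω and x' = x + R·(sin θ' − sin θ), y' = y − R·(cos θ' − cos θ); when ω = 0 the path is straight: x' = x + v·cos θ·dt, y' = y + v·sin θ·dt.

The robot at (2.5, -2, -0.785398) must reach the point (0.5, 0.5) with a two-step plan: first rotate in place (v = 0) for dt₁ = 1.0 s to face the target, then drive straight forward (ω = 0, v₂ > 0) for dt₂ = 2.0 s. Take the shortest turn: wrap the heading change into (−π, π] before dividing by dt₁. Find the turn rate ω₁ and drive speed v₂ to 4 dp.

ω₁ = 3.0309, v₂ = 1.6008

heading to target = atan2(0.5−-2, 0.5−2.5) = 2.2455
Δθ = wrap(2.2455 − -0.7854) = 3.0309; ω₁ = Δθ/dt₁ = 3.0309
distance = √((0.5−2.5)² + (0.5−-2)²) = 3.2016; v₂ = distance/dt₂ = 1.6008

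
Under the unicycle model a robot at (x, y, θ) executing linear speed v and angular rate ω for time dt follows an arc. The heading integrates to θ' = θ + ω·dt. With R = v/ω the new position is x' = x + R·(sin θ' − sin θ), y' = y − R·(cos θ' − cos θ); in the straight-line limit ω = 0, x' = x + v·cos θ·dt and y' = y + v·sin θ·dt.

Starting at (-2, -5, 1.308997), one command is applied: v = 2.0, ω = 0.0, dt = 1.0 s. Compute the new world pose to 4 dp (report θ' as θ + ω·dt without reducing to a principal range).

(-1.4824, -3.0681, 1.3090)

θ' = 1.3090 + 0.0·1.0 = 1.3090
ω = 0 → straight: x' = -2 + 2.0·cos(1.3090)·1.0 = -1.4824
y' = -5 + 2.0·sin(1.3090)·1.0 = -3.0681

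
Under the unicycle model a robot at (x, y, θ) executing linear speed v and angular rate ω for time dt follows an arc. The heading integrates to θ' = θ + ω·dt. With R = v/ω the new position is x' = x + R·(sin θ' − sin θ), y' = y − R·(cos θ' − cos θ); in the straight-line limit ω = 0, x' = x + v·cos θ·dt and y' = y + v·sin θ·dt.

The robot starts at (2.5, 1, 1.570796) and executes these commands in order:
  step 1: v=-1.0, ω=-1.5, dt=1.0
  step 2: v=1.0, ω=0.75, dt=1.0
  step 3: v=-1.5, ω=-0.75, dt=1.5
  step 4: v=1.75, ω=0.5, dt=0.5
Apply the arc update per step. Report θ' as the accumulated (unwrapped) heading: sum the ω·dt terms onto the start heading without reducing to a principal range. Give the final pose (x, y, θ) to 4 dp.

step 1: θ'=0.0708 (R=0.6667) → pose (1.8805, 0.3350, 0.0708)
step 2: θ'=0.8208 (R=1.3333) → pose (2.7618, 0.7561, 0.8208)
step 3: θ'=-0.3042 (R=2.0000) → pose (0.6993, 0.2113, -0.3042)
step 4: θ'=-0.0542 (R=3.5000) → pose (1.5581, 0.0557, -0.0542)

(1.5581, 0.0557, -0.0542)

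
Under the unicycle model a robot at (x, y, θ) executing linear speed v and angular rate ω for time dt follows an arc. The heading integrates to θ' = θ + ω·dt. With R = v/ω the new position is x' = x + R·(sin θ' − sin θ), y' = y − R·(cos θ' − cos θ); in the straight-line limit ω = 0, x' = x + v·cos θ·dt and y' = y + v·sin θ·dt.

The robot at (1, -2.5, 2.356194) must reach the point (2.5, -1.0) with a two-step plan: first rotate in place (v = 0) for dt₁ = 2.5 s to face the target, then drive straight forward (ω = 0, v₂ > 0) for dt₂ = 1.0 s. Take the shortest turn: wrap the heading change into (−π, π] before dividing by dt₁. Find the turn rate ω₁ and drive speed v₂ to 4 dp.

ω₁ = -0.6283, v₂ = 2.1213

heading to target = atan2(-1−-2.5, 2.5−1) = 0.7854
Δθ = wrap(0.7854 − 2.3562) = -1.5708; ω₁ = Δθ/dt₁ = -0.6283
distance = √((2.5−1)² + (-1−-2.5)²) = 2.1213; v₂ = distance/dt₂ = 2.1213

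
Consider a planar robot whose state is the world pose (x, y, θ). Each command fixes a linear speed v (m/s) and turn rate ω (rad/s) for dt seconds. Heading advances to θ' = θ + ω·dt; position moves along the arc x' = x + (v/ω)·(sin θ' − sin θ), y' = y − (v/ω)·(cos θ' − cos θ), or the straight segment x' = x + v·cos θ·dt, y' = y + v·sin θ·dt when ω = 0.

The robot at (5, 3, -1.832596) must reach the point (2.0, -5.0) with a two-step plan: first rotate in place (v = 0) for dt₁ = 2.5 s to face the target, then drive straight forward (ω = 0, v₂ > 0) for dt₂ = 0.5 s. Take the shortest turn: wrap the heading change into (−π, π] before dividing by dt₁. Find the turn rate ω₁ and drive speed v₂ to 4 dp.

heading to target = atan2(-5−3, 2−5) = -1.9296
Δθ = wrap(-1.9296 − -1.8326) = -0.0970; ω₁ = Δθ/dt₁ = -0.0388
distance = √((2−5)² + (-5−3)²) = 8.5440; v₂ = distance/dt₂ = 17.0880

ω₁ = -0.0388, v₂ = 17.0880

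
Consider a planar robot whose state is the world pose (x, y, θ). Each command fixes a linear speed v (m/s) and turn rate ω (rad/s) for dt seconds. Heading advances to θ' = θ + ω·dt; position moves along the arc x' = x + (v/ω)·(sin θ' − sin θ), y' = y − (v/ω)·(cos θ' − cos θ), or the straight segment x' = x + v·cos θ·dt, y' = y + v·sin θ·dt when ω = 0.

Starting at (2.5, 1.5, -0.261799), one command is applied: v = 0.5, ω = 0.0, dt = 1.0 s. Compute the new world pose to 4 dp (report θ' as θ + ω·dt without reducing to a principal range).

(2.9830, 1.3706, -0.2618)

θ' = -0.2618 + 0.0·1.0 = -0.2618
ω = 0 → straight: x' = 2.5 + 0.5·cos(-0.2618)·1.0 = 2.9830
y' = 1.5 + 0.5·sin(-0.2618)·1.0 = 1.3706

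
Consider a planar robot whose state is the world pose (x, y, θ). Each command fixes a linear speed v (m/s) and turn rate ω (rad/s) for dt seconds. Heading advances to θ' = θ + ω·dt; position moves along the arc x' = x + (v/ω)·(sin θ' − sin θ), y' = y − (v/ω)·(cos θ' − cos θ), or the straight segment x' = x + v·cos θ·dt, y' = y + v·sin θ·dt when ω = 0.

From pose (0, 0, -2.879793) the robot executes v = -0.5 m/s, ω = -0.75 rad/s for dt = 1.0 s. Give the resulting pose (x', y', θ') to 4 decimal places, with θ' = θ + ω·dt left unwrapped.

θ' = -2.8798 + -0.75·1.0 = -3.6298
R = v/ω = -0.5/-0.75 = 0.6667
x' = 0 + 0.6667·(sin -3.6298 − sin -2.8798) = 0.4852
y' = 0 − 0.6667·(cos -3.6298 − cos -2.8798) = -0.0552

(0.4852, -0.0552, -3.6298)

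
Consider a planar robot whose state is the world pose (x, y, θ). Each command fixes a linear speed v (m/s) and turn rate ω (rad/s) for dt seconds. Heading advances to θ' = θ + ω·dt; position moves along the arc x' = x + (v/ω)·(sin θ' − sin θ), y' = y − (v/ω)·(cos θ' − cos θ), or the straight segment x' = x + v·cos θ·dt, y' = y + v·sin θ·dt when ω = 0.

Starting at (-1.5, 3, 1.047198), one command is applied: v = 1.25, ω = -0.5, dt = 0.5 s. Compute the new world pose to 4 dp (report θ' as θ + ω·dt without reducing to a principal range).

θ' = 1.0472 + -0.5·0.5 = 0.7972
R = v/ω = 1.25/-0.5 = -2.5000
x' = -1.5 + -2.5000·(sin 0.7972 − sin 1.0472) = -1.1234
y' = 3 − -2.5000·(cos 0.7972 − cos 1.0472) = 3.4968

(-1.1234, 3.4968, 0.7972)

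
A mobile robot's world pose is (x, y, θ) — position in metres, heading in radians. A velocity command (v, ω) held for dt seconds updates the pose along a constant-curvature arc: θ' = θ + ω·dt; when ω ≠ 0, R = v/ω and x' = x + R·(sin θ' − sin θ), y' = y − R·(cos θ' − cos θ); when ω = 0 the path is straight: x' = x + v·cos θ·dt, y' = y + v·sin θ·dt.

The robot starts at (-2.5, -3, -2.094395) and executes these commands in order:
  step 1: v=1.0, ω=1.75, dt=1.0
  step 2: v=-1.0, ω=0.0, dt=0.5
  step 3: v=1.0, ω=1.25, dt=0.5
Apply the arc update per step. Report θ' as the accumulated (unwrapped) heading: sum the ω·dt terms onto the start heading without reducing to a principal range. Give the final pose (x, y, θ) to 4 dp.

(-2.1770, -3.6705, 0.2806)

step 1: θ'=-0.3444 (R=0.5714) → pose (-2.1981, -3.8236, -0.3444)
step 2: θ'=-0.3444 (straight) → pose (-2.6687, -3.6548, -0.3444)
step 3: θ'=0.2806 (R=0.8000) → pose (-2.1770, -3.6705, 0.2806)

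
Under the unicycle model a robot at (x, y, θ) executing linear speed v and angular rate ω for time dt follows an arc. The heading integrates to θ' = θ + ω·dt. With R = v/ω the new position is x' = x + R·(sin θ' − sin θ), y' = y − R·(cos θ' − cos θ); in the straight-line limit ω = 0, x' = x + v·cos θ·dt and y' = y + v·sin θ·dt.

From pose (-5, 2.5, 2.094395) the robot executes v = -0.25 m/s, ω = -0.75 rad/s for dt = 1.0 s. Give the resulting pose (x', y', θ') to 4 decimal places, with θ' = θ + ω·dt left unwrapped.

θ' = 2.0944 + -0.75·1.0 = 1.3444
R = v/ω = -0.25/-0.75 = 0.3333
x' = -5 + 0.3333·(sin 1.3444 − sin 2.0944) = -4.9638
y' = 2.5 − 0.3333·(cos 1.3444 − cos 2.0944) = 2.2585

(-4.9638, 2.2585, 1.3444)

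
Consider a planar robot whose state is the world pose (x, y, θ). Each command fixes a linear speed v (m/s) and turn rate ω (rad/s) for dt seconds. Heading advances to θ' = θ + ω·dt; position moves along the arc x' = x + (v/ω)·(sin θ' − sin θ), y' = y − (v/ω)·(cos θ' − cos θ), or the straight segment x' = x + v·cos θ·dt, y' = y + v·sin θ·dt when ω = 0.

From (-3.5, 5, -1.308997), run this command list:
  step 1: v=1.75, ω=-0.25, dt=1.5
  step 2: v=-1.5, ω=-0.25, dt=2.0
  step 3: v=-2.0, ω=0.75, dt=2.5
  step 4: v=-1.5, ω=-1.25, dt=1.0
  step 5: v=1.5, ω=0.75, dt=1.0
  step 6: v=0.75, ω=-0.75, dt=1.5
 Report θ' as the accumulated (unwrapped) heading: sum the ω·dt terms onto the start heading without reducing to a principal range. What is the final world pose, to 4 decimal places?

(-3.6926, 7.9744, -1.9340)

step 1: θ'=-1.6840 (R=-7.0000) → pose (-3.3063, 2.3976, -1.6840)
step 2: θ'=-2.1840 (R=6.0000) → pose (-2.2515, 5.1727, -2.1840)
step 3: θ'=-0.3090 (R=-2.6667) → pose (-3.6214, 9.2477, -0.3090)
step 4: θ'=-1.5590 (R=1.2000) → pose (-4.4564, 10.3767, -1.5590)
step 5: θ'=-0.8090 (R=2.0000) → pose (-3.9038, 9.0199, -0.8090)
step 6: θ'=-1.9340 (R=-1.0000) → pose (-3.6926, 7.9744, -1.9340)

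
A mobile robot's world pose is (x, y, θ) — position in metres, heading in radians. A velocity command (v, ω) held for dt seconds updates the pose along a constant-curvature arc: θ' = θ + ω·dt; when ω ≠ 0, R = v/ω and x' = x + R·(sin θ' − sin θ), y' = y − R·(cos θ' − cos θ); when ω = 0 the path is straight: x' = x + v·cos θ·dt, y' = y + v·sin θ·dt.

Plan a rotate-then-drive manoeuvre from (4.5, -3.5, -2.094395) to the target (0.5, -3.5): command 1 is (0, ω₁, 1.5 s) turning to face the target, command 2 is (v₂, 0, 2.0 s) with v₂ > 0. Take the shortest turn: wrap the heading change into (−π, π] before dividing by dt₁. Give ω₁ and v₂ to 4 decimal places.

heading to target = atan2(-3.5−-3.5, 0.5−4.5) = 3.1416
Δθ = wrap(3.1416 − -2.0944) = -1.0472; ω₁ = Δθ/dt₁ = -0.6981
distance = √((0.5−4.5)² + (-3.5−-3.5)²) = 4.0000; v₂ = distance/dt₂ = 2.0000

ω₁ = -0.6981, v₂ = 2.0000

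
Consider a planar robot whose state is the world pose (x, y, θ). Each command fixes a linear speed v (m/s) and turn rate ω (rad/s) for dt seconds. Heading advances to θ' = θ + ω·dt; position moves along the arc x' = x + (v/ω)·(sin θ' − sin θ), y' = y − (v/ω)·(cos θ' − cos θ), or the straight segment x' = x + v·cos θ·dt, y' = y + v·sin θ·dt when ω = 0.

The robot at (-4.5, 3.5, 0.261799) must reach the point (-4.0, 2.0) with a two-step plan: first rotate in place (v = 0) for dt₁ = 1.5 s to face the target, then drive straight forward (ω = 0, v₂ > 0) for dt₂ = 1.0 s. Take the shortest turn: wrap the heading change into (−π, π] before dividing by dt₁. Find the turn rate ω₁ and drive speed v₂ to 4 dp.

heading to target = atan2(2−3.5, -4−-4.5) = -1.2490
Δθ = wrap(-1.2490 − 0.2618) = -1.5108; ω₁ = Δθ/dt₁ = -1.0072
distance = √((-4−-4.5)² + (2−3.5)²) = 1.5811; v₂ = distance/dt₂ = 1.5811

ω₁ = -1.0072, v₂ = 1.5811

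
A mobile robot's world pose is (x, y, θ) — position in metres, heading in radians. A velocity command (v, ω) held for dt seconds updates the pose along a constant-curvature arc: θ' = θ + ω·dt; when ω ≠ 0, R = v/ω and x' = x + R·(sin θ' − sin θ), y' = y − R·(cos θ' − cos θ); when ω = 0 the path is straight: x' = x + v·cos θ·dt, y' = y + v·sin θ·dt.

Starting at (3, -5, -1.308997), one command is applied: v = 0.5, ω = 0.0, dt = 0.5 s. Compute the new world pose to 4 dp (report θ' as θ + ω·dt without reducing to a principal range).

θ' = -1.3090 + 0.0·0.5 = -1.3090
ω = 0 → straight: x' = 3 + 0.5·cos(-1.3090)·0.5 = 3.0647
y' = -5 + 0.5·sin(-1.3090)·0.5 = -5.2415

(3.0647, -5.2415, -1.3090)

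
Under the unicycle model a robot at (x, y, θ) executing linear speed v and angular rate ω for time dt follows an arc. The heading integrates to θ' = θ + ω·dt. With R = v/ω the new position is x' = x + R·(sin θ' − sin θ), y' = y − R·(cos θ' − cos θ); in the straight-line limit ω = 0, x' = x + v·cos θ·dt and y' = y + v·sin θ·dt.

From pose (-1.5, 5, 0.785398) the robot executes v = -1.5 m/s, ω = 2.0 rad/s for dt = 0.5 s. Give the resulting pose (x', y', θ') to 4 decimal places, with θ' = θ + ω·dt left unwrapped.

(-1.7025, 4.3100, 1.7854)

θ' = 0.7854 + 2.0·0.5 = 1.7854
R = v/ω = -1.5/2.0 = -0.7500
x' = -1.5 + -0.7500·(sin 1.7854 − sin 0.7854) = -1.7025
y' = 5 − -0.7500·(cos 1.7854 − cos 0.7854) = 4.3100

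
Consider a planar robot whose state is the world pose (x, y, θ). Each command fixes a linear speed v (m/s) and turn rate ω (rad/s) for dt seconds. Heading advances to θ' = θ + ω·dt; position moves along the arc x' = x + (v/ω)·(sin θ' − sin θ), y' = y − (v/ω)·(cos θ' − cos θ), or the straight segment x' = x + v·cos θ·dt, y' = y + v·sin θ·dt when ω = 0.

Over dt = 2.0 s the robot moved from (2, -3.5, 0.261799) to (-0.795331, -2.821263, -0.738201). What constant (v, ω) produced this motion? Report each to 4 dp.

v = -1.5000, ω = -0.5000

Δθ = -0.738201 − 0.261799 = -1.000000
ω = Δθ/dt = -1.000000/2.0 = -0.5000
R = Δx/(sin θ' − sin θ) = 3.0000
v = R·ω = 3.0000·-0.5000 = -1.5000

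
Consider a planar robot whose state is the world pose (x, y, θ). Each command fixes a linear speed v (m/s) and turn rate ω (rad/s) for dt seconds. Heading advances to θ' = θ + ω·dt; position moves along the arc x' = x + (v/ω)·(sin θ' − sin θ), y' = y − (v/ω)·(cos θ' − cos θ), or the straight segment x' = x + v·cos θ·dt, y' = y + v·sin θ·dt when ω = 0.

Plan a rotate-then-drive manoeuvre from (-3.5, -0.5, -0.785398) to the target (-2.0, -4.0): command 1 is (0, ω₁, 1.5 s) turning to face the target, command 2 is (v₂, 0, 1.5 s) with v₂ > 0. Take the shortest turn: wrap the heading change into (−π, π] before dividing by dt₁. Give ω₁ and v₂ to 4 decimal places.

ω₁ = -0.2537, v₂ = 2.5386

heading to target = atan2(-4−-0.5, -2−-3.5) = -1.1659
Δθ = wrap(-1.1659 − -0.7854) = -0.3805; ω₁ = Δθ/dt₁ = -0.2537
distance = √((-2−-3.5)² + (-4−-0.5)²) = 3.8079; v₂ = distance/dt₂ = 2.5386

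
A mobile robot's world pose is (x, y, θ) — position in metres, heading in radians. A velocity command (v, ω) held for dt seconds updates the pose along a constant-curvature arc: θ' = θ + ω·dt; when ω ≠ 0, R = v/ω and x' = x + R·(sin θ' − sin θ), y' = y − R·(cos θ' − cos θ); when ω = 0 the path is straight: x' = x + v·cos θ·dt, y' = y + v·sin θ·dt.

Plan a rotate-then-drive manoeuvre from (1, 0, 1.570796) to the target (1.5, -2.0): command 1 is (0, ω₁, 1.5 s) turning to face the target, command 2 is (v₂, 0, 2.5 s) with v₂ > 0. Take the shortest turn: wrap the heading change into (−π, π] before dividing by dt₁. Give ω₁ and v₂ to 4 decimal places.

ω₁ = -1.9311, v₂ = 0.8246

heading to target = atan2(-2−0, 1.5−1) = -1.3258
Δθ = wrap(-1.3258 − 1.5708) = -2.8966; ω₁ = Δθ/dt₁ = -1.9311
distance = √((1.5−1)² + (-2−0)²) = 2.0616; v₂ = distance/dt₂ = 0.8246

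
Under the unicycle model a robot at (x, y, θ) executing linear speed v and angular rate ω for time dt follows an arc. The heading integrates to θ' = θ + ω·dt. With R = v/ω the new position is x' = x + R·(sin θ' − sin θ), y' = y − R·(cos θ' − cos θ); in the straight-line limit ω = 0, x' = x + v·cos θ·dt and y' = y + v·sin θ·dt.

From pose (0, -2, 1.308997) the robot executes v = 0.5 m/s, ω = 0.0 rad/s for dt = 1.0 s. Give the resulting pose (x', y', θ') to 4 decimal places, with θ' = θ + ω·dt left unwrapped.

θ' = 1.3090 + 0.0·1.0 = 1.3090
ω = 0 → straight: x' = 0 + 0.5·cos(1.3090)·1.0 = 0.1294
y' = -2 + 0.5·sin(1.3090)·1.0 = -1.5170

(0.1294, -1.5170, 1.3090)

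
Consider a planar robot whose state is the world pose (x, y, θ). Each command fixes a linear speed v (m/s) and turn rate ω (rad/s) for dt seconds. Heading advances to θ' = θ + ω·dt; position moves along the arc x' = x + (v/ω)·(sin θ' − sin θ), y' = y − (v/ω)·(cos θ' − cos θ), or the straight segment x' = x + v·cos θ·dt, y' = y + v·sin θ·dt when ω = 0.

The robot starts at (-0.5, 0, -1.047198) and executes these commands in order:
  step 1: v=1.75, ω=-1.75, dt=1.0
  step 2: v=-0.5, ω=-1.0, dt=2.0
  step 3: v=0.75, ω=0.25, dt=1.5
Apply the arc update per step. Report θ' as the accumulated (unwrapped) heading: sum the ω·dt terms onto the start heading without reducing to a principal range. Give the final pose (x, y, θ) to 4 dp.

(-0.4760, -0.8417, -4.4222)

step 1: θ'=-2.7972 (R=-1.0000) → pose (-1.0284, -1.4413, -2.7972)
step 2: θ'=-4.7972 (R=0.5000) → pose (-0.3614, -1.9543, -4.7972)
step 3: θ'=-4.4222 (R=3.0000) → pose (-0.4760, -0.8417, -4.4222)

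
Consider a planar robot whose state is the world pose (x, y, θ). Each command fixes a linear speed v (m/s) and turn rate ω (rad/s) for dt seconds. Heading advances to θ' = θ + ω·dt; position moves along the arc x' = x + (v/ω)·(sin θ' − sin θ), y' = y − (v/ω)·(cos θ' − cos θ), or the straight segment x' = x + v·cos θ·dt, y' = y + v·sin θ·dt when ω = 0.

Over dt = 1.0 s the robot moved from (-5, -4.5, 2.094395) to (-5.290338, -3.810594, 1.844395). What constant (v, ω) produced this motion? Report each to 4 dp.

v = 0.7500, ω = -0.2500

Δθ = 1.844395 − 2.094395 = -0.250000
ω = Δθ/dt = -0.250000/1.0 = -0.2500
R = −Δy/(cos θ' − cos θ) = -3.0000
v = R·ω = -3.0000·-0.2500 = 0.7500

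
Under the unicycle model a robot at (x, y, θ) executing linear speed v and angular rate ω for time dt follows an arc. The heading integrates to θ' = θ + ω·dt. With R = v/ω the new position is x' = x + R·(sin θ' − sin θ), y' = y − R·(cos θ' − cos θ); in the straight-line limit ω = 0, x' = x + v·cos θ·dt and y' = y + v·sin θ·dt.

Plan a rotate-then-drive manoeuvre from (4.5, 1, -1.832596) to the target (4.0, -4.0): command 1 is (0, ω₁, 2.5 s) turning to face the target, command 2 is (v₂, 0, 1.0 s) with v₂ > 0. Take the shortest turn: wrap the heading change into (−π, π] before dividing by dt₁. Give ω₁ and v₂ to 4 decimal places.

heading to target = atan2(-4−1, 4−4.5) = -1.6705
Δθ = wrap(-1.6705 − -1.8326) = 0.1621; ω₁ = Δθ/dt₁ = 0.0649
distance = √((4−4.5)² + (-4−1)²) = 5.0249; v₂ = distance/dt₂ = 5.0249

ω₁ = 0.0649, v₂ = 5.0249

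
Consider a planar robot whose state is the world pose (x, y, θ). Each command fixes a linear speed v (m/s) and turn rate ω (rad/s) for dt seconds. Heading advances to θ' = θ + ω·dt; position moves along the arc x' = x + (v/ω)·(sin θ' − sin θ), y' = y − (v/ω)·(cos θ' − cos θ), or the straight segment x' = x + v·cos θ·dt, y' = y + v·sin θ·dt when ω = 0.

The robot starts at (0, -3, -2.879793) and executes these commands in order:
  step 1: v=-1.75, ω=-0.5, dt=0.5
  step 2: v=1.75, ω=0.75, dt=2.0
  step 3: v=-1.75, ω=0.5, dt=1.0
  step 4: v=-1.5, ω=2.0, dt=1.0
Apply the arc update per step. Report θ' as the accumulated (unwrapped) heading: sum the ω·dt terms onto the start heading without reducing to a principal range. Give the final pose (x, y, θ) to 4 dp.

(-3.0175, -3.2129, 0.8702)

step 1: θ'=-3.1298 (R=3.5000) → pose (0.8646, -2.8810, -3.1298)
step 2: θ'=-1.6298 (R=2.3333) → pose (-1.4372, -5.0766, -1.6298)
step 3: θ'=-1.1298 (R=-3.5000) → pose (-1.7659, -3.3762, -1.1298)
step 4: θ'=0.8702 (R=-0.7500) → pose (-3.0175, -3.2129, 0.8702)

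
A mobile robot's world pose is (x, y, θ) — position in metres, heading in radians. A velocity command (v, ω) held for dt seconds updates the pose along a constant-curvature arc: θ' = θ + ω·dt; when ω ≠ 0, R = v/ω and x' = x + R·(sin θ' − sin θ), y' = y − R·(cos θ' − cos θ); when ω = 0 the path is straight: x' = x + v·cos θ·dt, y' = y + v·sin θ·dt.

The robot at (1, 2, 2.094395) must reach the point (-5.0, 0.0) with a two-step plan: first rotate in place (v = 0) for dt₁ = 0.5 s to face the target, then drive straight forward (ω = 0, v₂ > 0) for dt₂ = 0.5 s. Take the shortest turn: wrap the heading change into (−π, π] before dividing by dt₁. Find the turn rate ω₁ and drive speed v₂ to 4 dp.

ω₁ = 2.7379, v₂ = 12.6491

heading to target = atan2(0−2, -5−1) = -2.8198
Δθ = wrap(-2.8198 − 2.0944) = 1.3689; ω₁ = Δθ/dt₁ = 2.7379
distance = √((-5−1)² + (0−2)²) = 6.3246; v₂ = distance/dt₂ = 12.6491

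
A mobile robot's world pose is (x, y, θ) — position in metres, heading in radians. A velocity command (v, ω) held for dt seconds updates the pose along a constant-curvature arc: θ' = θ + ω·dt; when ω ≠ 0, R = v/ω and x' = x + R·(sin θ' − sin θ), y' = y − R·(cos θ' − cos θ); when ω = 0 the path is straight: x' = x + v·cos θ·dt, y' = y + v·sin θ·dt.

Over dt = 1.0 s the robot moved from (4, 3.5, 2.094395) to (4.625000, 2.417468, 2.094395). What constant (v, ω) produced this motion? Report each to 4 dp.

Δθ = 2.094395 − 2.094395 = 0.000000
ω = Δθ/dt = 0.000000/1.0 = 0.0000
ω = 0 → v = (Δx·cos θ + Δy·sin θ)/dt = -1.2500

v = -1.2500, ω = 0.0000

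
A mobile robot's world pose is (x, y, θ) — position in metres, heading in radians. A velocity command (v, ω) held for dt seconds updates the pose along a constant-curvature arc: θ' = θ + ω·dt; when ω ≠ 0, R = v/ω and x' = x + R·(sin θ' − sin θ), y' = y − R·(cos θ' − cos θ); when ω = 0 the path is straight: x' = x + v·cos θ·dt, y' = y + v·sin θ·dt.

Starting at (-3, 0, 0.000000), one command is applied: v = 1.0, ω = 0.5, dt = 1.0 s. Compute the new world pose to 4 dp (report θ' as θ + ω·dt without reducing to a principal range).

(-2.0411, 0.2448, 0.5000)

θ' = 0.0000 + 0.5·1.0 = 0.5000
R = v/ω = 1.0/0.5 = 2.0000
x' = -3 + 2.0000·(sin 0.5000 − sin 0.0000) = -2.0411
y' = 0 − 2.0000·(cos 0.5000 − cos 0.0000) = 0.2448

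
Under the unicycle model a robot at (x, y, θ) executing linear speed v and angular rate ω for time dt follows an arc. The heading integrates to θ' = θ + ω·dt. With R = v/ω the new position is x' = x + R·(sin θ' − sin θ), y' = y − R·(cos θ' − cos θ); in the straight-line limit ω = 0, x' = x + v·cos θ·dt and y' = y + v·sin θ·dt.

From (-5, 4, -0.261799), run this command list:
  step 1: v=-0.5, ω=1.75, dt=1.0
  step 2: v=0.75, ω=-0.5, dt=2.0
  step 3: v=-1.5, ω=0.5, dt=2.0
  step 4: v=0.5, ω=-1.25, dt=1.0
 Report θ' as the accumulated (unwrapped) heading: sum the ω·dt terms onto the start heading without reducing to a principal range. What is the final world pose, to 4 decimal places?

(-5.8458, 2.9023, 0.2382)

step 1: θ'=1.4882 (R=-0.2857) → pose (-5.3587, 3.7476, 1.4882)
step 2: θ'=0.4882 (R=-1.5000) → pose (-4.5674, 4.9486, 0.4882)
step 3: θ'=1.4882 (R=-3.0000) → pose (-6.1500, 2.5466, 1.4882)
step 4: θ'=0.2382 (R=-0.4000) → pose (-5.8458, 2.9023, 0.2382)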